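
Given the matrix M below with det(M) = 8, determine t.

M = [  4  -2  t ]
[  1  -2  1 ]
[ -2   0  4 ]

-7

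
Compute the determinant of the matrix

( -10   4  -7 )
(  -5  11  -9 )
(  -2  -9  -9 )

1223

Expand along row 1:
  + (-10) · |11 -9; -9 -9| = (-10)·(-99 − 81) = 1800
  − 4 · |-5 -9; -2 -9| = −4·(45 − 18) = -108
  + (-7) · |-5 11; -2 -9| = (-7)·(45 − (-22)) = -469
Sum: (1800) + (-108) + (-469) = 1223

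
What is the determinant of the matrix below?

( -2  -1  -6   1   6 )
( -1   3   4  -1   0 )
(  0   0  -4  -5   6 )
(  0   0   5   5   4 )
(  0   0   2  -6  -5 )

The matrix is block upper-triangular with a 2×2 block and a 3×3 block on the diagonal, so its determinant equals the product of the determinants of the diagonal blocks.
det of the 2×2 block = -7
det of the 3×3 block = -401
det = (-7)·(-401) = 2807

The determinant is 2807.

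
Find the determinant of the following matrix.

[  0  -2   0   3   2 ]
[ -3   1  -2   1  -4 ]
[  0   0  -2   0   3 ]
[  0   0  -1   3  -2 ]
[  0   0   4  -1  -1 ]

The matrix is block upper-triangular with a 2×2 block and a 3×3 block on the diagonal, so its determinant equals the product of the determinants of the diagonal blocks.
det of the 2×2 block = -6
det of the 3×3 block = -23
det = (-6)·(-23) = 138

138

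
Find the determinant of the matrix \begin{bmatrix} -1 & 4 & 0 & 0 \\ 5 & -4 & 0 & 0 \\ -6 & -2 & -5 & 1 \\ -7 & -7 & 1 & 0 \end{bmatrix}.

16

The matrix is block lower-triangular with a 2×2 block and a 2×2 block on the diagonal, so its determinant equals the product of the determinants of the diagonal blocks.
det of the 2×2 block = -16
det of the 2×2 block = -1
det = (-16)·(-1) = 16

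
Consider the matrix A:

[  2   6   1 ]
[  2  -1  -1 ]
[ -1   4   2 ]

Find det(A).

The determinant is -7.

Expand along column 1:
  + 2 · |-1 -1; 4 2| = 2·(-2 − (-4)) = 4
  − 2 · |6 1; 4 2| = −2·(12 − 4) = -16
  + (-1) · |6 1; -1 -1| = (-1)·(-6 − (-1)) = 5
Sum: (4) + (-16) + (5) = -7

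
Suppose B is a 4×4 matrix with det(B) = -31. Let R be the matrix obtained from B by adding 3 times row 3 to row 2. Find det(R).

-31

Adding a multiple of one row to another leaves the determinant unchanged.
det(R) = (1)·(-31) = -31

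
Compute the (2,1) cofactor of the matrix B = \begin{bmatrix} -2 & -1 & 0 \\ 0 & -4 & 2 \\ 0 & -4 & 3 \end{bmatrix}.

The cofactor is 3.

Delete row 2 and column 1; the remaining 2×2 submatrix is [-1 0; -4 3].
Its determinant is (-1)·3 − 0·(-4) = -3.
The cofactor carries sign (−1)^(2+1) = −1, so C_{2,1} = −(-3) = 3.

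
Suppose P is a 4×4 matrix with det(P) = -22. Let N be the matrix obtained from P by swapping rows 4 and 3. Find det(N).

22

Swapping two rows multiplies the determinant by −1.
det(N) = (-1)·(-22) = 22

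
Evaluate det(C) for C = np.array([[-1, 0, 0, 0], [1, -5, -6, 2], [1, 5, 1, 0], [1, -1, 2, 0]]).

Expand along row 1 (it has 3 zeros):
  + (-1) · M_11   where M_11 = det([-5 -6 2; 5 1 0; -1 2 0]) = 22
det = (+1)·(-1)·(22) = -22

-22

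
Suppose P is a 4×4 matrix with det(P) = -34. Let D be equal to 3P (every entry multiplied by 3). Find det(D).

-2754

For a 4×4 matrix, det(3P) = 3^4·det(P) = 81·det(P).
det(D) = (81)·(-34) = -2754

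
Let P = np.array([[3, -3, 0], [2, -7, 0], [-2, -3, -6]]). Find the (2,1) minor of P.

Delete row 2 and column 1; the remaining 2×2 submatrix is [-3 0; -3 -6].
Its determinant is (-3)·(-6) − 0·(-3) = 18.

18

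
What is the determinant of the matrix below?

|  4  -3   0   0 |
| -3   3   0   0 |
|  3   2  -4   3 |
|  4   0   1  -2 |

The matrix is block lower-triangular with a 2×2 block and a 2×2 block on the diagonal, so its determinant equals the product of the determinants of the diagonal blocks.
det of the 2×2 block = 3
det of the 2×2 block = 5
det = (3)·(5) = 15

15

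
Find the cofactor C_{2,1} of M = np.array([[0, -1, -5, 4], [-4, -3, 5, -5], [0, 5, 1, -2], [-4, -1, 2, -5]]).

Delete row 2 and column 1; the remaining 3×3 submatrix is [-1 -5 4; 5 1 -2; -1 2 -5].
Its determinant is -90.
The cofactor carries sign (−1)^(2+1) = −1, so C_{2,1} = −(-90) = 90.

90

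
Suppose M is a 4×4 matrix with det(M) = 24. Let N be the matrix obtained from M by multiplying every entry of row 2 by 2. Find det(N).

48

Scaling one row by 2 multiplies the determinant by 2.
det(N) = (2)·(24) = 48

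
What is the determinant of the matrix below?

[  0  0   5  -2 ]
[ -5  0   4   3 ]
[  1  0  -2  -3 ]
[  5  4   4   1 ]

-288

Expand along column 2 (it has 3 zeros):
  + (4) · M_42   where M_42 = det([0 5 -2; -5 4 3; 1 -2 -3]) = -72
det = (+1)·(4)·(-72) = -288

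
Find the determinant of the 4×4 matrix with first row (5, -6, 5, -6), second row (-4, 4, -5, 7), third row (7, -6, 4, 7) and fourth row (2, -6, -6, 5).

-368

Expand along row 1:
  + (5) · M_11   where M_11 = det([4 -5 7; -6 4 7; -6 -6 5]) = 728
  − (-6) · M_12   where M_12 = det([-4 -5 7; 7 4 7; 2 -6 5]) = -493
  + (5) · M_13   where M_13 = det([-4 4 7; 7 -6 7; 2 -6 5]) = -342
  − (-6) · M_14   where M_14 = det([-4 4 -5; 7 -6 4; 2 -6 -6]) = 110
det = (+1)·(5)·(728) + (-1)·(-6)·(-493) + (+1)·(5)·(-342) + (-1)·(-6)·(110) = -368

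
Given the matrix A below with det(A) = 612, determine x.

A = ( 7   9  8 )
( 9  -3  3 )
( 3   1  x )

-4

Expanding along the row containing x, det(A) is linear in x: det(A) = (-102)·x + (204).
Set (-102)·x + (204) = 612  ⇒  (-102)·x = 408  ⇒  x = -4.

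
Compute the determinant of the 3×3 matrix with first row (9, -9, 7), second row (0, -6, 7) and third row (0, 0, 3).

The matrix is upper triangular, so the determinant is the product of the diagonal entries:
det = (9) · (-6) · (3) = -162

-162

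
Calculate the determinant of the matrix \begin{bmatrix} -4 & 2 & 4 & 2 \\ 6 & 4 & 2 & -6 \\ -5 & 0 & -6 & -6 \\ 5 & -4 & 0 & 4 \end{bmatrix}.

The determinant is -464.

Expand along row 3 (it has 1 zero):
  + (-5) · M_31   where M_31 = det([2 4 2; 4 2 -6; -4 0 4]) = 64
  + (-6) · M_33   where M_33 = det([-4 2 2; 6 4 -6; 5 -4 4]) = -164
  − (-6) · M_34   where M_34 = det([-4 2 4; 6 4 2; 5 -4 0]) = -188
det = (+1)·(-5)·(64) + (+1)·(-6)·(-164) + (-1)·(-6)·(-188) = -464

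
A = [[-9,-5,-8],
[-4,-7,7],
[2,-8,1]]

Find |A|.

|A| = -899

Expand along column 1:
  + (-9) · |-7 7; -8 1| = (-9)·(-7 − (-56)) = -441
  − (-4) · |-5 -8; -8 1| = −(-4)·(-5 − 64) = -276
  + 2 · |-5 -8; -7 7| = 2·(-35 − 56) = -182
Sum: (-441) + (-276) + (-182) = -899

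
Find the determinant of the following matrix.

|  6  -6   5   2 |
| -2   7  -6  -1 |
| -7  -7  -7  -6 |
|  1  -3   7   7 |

The determinant is -1995.

Expand along row 1:
  + (6) · M_11   where M_11 = det([7 -6 -1; -7 -7 -6; -3 7 7]) = -381
  − (-6) · M_12   where M_12 = det([-2 -6 -1; -7 -7 -6; 1 7 7]) = -202
  + (5) · M_13   where M_13 = det([-2 7 -1; -7 -7 -6; 1 -3 7]) = 407
  − (2) · M_14   where M_14 = det([-2 7 -6; -7 -7 -7; 1 -3 7]) = 266
det = (+1)·(6)·(-381) + (-1)·(-6)·(-202) + (+1)·(5)·(407) + (-1)·(2)·(266) = -1995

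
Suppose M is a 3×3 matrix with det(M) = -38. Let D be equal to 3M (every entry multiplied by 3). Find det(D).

For a 3×3 matrix, det(3M) = 3^3·det(M) = 27·det(M).
det(D) = (27)·(-38) = -1026

The determinant is -1026.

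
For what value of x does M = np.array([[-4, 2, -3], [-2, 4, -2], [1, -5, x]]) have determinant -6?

Expanding along the row containing x, det(M) is linear in x: det(M) = (-12)·x + (18).
Set (-12)·x + (18) = -6  ⇒  (-12)·x = -24  ⇒  x = 2.

x = 2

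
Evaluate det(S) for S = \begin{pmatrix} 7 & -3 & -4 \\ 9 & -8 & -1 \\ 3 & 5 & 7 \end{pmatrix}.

Expand along column 1:
  + 7 · |-8 -1; 5 7| = 7·(-56 − (-5)) = -357
  − 9 · |-3 -4; 5 7| = −9·(-21 − (-20)) = 9
  + 3 · |-3 -4; -8 -1| = 3·(3 − 32) = -87
Sum: (-357) + (9) + (-87) = -435

det(S) = -435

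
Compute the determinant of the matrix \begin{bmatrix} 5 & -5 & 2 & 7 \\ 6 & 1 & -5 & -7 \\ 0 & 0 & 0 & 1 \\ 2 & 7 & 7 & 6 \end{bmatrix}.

-550

Expand along row 3 (it has 3 zeros):
  − (1) · M_34   where M_34 = det([5 -5 2; 6 1 -5; 2 7 7]) = 550
det = (-1)·(1)·(550) = -550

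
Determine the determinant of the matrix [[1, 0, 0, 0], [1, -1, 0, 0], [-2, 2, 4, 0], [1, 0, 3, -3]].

The determinant is 12.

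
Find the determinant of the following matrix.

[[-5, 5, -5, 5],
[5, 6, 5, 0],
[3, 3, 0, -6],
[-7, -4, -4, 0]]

Expand along column 4 (it has 2 zeros):
  − (5) · M_14   where M_14 = det([5 6 5; 3 3 0; -7 -4 -4]) = 57
  − (-6) · M_34   where M_34 = det([-5 5 -5; 5 6 5; -7 -4 -4]) = -165
det = (-1)·(5)·(57) + (-1)·(-6)·(-165) = -1275

-1275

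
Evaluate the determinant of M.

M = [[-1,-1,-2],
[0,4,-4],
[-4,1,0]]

|M| = -52

Expand along row 2:
  + 4 · |-1 -2; -4 0| = 4·(0 − 8) = -32
  − (-4) · |-1 -1; -4 1| = −(-4)·(-1 − 4) = -20
Sum: (-32) + (-20) = -52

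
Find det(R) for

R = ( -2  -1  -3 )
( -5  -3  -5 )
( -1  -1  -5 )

-6

Expand along row 1:
  + (-2) · |-3 -5; -1 -5| = (-2)·(15 − 5) = -20
  − (-1) · |-5 -5; -1 -5| = −(-1)·(25 − 5) = 20
  + (-3) · |-5 -3; -1 -1| = (-3)·(5 − 3) = -6
Sum: (-20) + (20) + (-6) = -6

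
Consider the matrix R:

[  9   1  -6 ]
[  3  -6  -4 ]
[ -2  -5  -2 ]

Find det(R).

104

Expand along column 1:
  + 9 · |-6 -4; -5 -2| = 9·(12 − 20) = -72
  − 3 · |1 -6; -5 -2| = −3·(-2 − 30) = 96
  + (-2) · |1 -6; -6 -4| = (-2)·(-4 − 36) = 80
Sum: (-72) + (96) + (80) = 104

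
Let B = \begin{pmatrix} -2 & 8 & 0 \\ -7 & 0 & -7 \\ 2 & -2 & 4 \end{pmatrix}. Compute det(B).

|B| = 140

Expand along row 1:
  + (-2) · |0 -7; -2 4| = (-2)·(0 − 14) = 28
  − 8 · |-7 -7; 2 4| = −8·(-28 − (-14)) = 112
Sum: (28) + (112) = 140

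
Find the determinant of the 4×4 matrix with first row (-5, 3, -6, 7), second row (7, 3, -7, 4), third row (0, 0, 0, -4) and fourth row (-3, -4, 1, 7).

Expand along row 3 (it has 3 zeros):
  − (-4) · M_34   where M_34 = det([-5 3 -6; 7 3 -7; -3 -4 1]) = 281
det = (-1)·(-4)·(281) = 1124

1124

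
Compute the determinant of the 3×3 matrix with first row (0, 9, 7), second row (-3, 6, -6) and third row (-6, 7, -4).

321

Expand along column 1:
  − (-3) · |9 7; 7 -4| = −(-3)·(-36 − 49) = -255
  + (-6) · |9 7; 6 -6| = (-6)·(-54 − 42) = 576
Sum: (-255) + (576) = 321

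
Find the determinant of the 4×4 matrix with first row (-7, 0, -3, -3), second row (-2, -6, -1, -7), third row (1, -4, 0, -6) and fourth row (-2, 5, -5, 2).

Expand along row 1 (it has 1 zero):
  + (-7) · M_11   where M_11 = det([-6 -1 -7; -4 0 -6; 5 -5 2]) = 62
  + (-3) · M_13   where M_13 = det([-2 -6 -7; 1 -4 -6; -2 5 2]) = -83
  − (-3) · M_14   where M_14 = det([-2 -6 -1; 1 -4 0; -2 5 -5]) = -67
det = (+1)·(-7)·(62) + (+1)·(-3)·(-83) + (-1)·(-3)·(-67) = -386

-386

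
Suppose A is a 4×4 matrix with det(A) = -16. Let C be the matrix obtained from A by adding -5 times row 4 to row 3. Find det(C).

The determinant is -16.

Adding a multiple of one row to another leaves the determinant unchanged.
det(C) = (1)·(-16) = -16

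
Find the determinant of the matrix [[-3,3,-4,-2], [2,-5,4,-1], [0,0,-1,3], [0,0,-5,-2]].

153

The matrix is block upper-triangular with a 2×2 block and a 2×2 block on the diagonal, so its determinant equals the product of the determinants of the diagonal blocks.
det of the 2×2 block = 9
det of the 2×2 block = 17
det = (9)·(17) = 153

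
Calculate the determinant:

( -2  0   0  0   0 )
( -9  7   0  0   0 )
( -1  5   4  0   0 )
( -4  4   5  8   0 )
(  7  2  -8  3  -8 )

The matrix is lower triangular, so the determinant is the product of the diagonal entries:
det = (-2) · (7) · (4) · (8) · (-8) = 3584

3584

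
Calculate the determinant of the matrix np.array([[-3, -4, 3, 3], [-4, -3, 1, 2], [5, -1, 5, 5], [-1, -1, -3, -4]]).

The determinant is -81.

Expand along row 1:
  + (-3) · M_11   where M_11 = det([-3 1 2; -1 5 5; -1 -3 -4]) = 22
  − (-4) · M_12   where M_12 = det([-4 1 2; 5 5 5; -1 -3 -4]) = 15
  + (3) · M_13   where M_13 = det([-4 -3 2; 5 -1 5; -1 -1 -4]) = -93
  − (3) · M_14   where M_14 = det([-4 -3 1; 5 -1 5; -1 -1 -3]) = -68
det = (+1)·(-3)·(22) + (-1)·(-4)·(15) + (+1)·(3)·(-93) + (-1)·(3)·(-68) = -81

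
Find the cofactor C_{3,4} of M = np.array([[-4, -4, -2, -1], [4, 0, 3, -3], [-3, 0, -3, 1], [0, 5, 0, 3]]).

Delete row 3 and column 4; the remaining 3×3 submatrix is [-4 -4 -2; 4 0 3; 0 5 0].
Its determinant is 20.
The cofactor carries sign (−1)^(3+4) = −1, so C_{3,4} = −(20) = -20.

The cofactor is -20.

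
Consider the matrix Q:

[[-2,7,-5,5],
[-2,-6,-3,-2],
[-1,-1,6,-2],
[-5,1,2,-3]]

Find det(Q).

Expand along row 1:
  + (-2) · M_11   where M_11 = det([-6 -3 -2; -1 6 -2; 1 2 -3]) = 115
  − (7) · M_12   where M_12 = det([-2 -3 -2; -1 6 -2; -5 2 -3]) = -49
  + (-5) · M_13   where M_13 = det([-2 -6 -2; -1 -1 -2; -5 1 -3]) = -40
  − (5) · M_14   where M_14 = det([-2 -6 -3; -1 -1 6; -5 1 2]) = 202
det = (+1)·(-2)·(115) + (-1)·(7)·(-49) + (+1)·(-5)·(-40) + (-1)·(5)·(202) = -697

|Q| = -697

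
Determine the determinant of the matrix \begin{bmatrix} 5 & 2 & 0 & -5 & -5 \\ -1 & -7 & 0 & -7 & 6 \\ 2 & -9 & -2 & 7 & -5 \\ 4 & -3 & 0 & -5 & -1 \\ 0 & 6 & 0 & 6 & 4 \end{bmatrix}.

Expand along column 3 (it has 4 zeros):
  + (-2) · M_33   where M_33 = det([5 2 -5 -5; -1 -7 -7 6; 4 -3 -5 -1; 0 6 6 4]) = -1270
det = (+1)·(-2)·(-1270) = 2540

2540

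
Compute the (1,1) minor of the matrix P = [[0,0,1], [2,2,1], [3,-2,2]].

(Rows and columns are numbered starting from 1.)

Delete row 1 and column 1; the remaining 2×2 submatrix is [2 1; -2 2].
Its determinant is 2·2 − 1·(-2) = 6.

6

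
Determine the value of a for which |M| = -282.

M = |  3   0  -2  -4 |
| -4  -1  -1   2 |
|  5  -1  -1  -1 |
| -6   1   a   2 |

Expanding along the row containing a, det(M) is linear in a: det(M) = (27)·a + (-39).
Set (27)·a + (-39) = -282  ⇒  (27)·a = -243  ⇒  a = -9.

a = -9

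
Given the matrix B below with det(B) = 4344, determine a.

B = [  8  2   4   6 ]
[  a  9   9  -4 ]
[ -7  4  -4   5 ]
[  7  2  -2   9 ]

5

Expanding along the row containing a, det(B) is linear in a: det(B) = (156)·a + (3564).
Set (156)·a + (3564) = 4344  ⇒  (156)·a = 780  ⇒  a = 5.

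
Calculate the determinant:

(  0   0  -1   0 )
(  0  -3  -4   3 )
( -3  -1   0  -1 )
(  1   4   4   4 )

Expand along row 1 (it has 3 zeros):
  + (-1) · M_13   where M_13 = det([0 -3 3; -3 -1 -1; 1 4 4]) = -66
det = (+1)·(-1)·(-66) = 66

66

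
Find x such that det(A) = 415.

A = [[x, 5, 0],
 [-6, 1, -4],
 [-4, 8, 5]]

5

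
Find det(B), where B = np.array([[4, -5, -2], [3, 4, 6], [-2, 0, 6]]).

Expand along row 3:
  + (-2) · |-5 -2; 4 6| = (-2)·(-30 − (-8)) = 44
  + 6 · |4 -5; 3 4| = 6·(16 − (-15)) = 186
Sum: (44) + (186) = 230

230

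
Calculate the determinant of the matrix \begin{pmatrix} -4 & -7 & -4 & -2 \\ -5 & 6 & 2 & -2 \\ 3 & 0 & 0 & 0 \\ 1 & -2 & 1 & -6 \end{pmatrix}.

Expand along row 3 (it has 3 zeros):
  + (3) · M_31   where M_31 = det([-7 -4 -2; 6 2 -2; -2 1 -6]) = -110
det = (+1)·(3)·(-110) = -330

-330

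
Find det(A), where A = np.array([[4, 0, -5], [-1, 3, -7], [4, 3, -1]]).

Expand along row 1:
  + 4 · |3 -7; 3 -1| = 4·(-3 − (-21)) = 72
  + (-5) · |-1 3; 4 3| = (-5)·(-3 − 12) = 75
Sum: (72) + (75) = 147

147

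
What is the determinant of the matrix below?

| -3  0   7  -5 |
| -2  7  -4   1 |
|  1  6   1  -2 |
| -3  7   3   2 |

-1326

Expand along row 1 (it has 1 zero):
  + (-3) · M_11   where M_11 = det([7 -4 1; 6 1 -2; 7 3 2]) = 171
  + (7) · M_13   where M_13 = det([-2 7 1; 1 6 -2; -3 7 2]) = 1
  − (-5) · M_14   where M_14 = det([-2 7 -4; 1 6 1; -3 7 3]) = -164
det = (+1)·(-3)·(171) + (+1)·(7)·(1) + (-1)·(-5)·(-164) = -1326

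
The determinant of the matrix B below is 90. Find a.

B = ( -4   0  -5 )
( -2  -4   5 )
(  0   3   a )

Expanding along the row containing a, det(B) is linear in a: det(B) = (16)·a + (90).
Set (16)·a + (90) = 90  ⇒  (16)·a = 0  ⇒  a = 0.

a = 0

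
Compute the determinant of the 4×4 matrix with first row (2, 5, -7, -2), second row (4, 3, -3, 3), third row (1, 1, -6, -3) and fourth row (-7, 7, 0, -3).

Expand along row 4 (it has 1 zero):
  − (-7) · M_41   where M_41 = det([5 -7 -2; 3 -3 3; 1 -6 -3]) = 81
  + (7) · M_42   where M_42 = det([2 -7 -2; 4 -3 3; 1 -6 -3]) = -9
  + (-3) · M_44   where M_44 = det([2 5 -7; 4 3 -3; 1 1 -6]) = 68
det = (-1)·(-7)·(81) + (+1)·(7)·(-9) + (+1)·(-3)·(68) = 300

300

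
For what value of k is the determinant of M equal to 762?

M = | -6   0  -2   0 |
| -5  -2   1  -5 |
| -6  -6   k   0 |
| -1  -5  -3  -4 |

k = -3

Expanding along the column containing k, det(M) is linear in k: det(M) = (102)·k + (1068).
Set (102)·k + (1068) = 762  ⇒  (102)·k = -306  ⇒  k = -3.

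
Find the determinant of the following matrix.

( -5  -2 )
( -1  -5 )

det = (-5)·(-5) − (-2)·(-1) = 25 − 2 = 23

23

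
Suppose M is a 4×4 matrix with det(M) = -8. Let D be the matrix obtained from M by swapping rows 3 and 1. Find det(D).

Swapping two rows multiplies the determinant by −1.
det(D) = (-1)·(-8) = 8

det(D) = 8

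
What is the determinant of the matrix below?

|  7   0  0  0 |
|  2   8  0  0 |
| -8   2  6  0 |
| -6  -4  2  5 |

The determinant is 1680.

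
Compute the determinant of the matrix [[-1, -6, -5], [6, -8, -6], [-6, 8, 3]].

Expand along row 1:
  + (-1) · |-8 -6; 8 3| = (-1)·(-24 − (-48)) = -24
  − (-6) · |6 -6; -6 3| = −(-6)·(18 − 36) = -108
  + (-5) · |6 -8; -6 8| = (-5)·(48 − 48) = 0
Sum: (-24) + (-108) + (0) = -132

-132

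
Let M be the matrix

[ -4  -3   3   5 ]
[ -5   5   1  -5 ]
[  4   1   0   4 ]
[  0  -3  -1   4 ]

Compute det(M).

-449

Expand along row 3 (it has 1 zero):
  + (4) · M_31   where M_31 = det([-3 3 5; 5 1 -5; -3 -1 4]) = -22
  − (1) · M_32   where M_32 = det([-4 3 5; -5 1 -5; 0 -1 4]) = 89
  − (4) · M_34   where M_34 = det([-4 -3 3; -5 5 1; 0 -3 -1]) = 68
det = (+1)·(4)·(-22) + (-1)·(1)·(89) + (-1)·(4)·(68) = -449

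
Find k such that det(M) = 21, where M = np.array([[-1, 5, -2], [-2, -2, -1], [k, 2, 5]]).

Expanding along the row containing k, det(M) is linear in k: det(M) = (-9)·k + (66).
Set (-9)·k + (66) = 21  ⇒  (-9)·k = -45  ⇒  k = 5.

5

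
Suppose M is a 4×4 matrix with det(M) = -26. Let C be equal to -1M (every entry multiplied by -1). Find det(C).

For a 4×4 matrix, det(-1M) = (-1)^4·det(M) = 1·det(M).
det(C) = (1)·(-26) = -26

|C| = -26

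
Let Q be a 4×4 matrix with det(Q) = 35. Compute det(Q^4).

det(Q^4) = (det Q)^4 = (35)^4 = 1500625

The determinant is 1500625.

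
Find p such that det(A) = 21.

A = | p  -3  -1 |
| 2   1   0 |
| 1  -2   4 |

Expanding along the column containing p, det(A) is linear in p: det(A) = (4)·p + (29).
Set (4)·p + (29) = 21  ⇒  (4)·p = -8  ⇒  p = -2.

-2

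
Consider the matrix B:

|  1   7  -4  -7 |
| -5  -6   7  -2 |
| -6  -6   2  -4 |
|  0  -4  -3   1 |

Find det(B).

Expand along row 4 (it has 1 zero):
  + (-4) · M_42   where M_42 = det([1 -4 -7; -5 7 -2; -6 2 -4]) = -216
  − (-3) · M_43   where M_43 = det([1 7 -7; -5 -6 -2; -6 -6 -4]) = -2
  + (1) · M_44   where M_44 = det([1 7 -4; -5 -6 7; -6 -6 2]) = -170
det = (+1)·(-4)·(-216) + (-1)·(-3)·(-2) + (+1)·(1)·(-170) = 688

688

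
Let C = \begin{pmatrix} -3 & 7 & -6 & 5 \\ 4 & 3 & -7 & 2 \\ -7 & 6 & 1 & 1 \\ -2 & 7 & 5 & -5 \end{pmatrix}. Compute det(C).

-594

Expand along row 1:
  + (-3) · M_11   where M_11 = det([3 -7 2; 6 1 1; 7 5 -5]) = -243
  − (7) · M_12   where M_12 = det([4 -7 2; -7 1 1; -2 5 -5]) = 153
  + (-6) · M_13   where M_13 = det([4 3 2; -7 6 1; -2 7 -5]) = -333
  − (5) · M_14   where M_14 = det([4 3 -7; -7 6 1; -2 7 5]) = 450
det = (+1)·(-3)·(-243) + (-1)·(7)·(153) + (+1)·(-6)·(-333) + (-1)·(5)·(450) = -594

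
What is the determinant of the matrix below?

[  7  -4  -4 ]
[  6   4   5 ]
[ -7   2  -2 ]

-194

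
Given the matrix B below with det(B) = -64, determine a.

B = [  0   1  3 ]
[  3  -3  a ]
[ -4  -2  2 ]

Expanding along the row containing a, det(B) is linear in a: det(B) = (-4)·a + (-60).
Set (-4)·a + (-60) = -64  ⇒  (-4)·a = -4  ⇒  a = 1.

a = 1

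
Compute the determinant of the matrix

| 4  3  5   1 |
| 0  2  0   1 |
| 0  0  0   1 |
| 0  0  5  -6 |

-40

The matrix is block upper-triangular with a 2×2 block and a 2×2 block on the diagonal, so its determinant equals the product of the determinants of the diagonal blocks.
det of the 2×2 block = 8
det of the 2×2 block = -5
det = (8)·(-5) = -40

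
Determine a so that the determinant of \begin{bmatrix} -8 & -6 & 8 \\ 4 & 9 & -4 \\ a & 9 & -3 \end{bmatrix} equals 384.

-5

Expanding along the column containing a, det(M) is linear in a: det(M) = (-48)·a + (144).
Set (-48)·a + (144) = 384  ⇒  (-48)·a = 240  ⇒  a = -5.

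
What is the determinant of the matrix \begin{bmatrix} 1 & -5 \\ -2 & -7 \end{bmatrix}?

det = 1·(-7) − (-5)·(-2) = -7 − 10 = -17

The determinant is -17.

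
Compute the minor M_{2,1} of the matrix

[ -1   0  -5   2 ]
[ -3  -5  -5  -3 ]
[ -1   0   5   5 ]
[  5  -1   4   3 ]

Delete row 2 and column 1; the remaining 3×3 submatrix is [0 -5 2; 0 5 5; -1 4 3].
Its determinant is 35.

The minor is 35.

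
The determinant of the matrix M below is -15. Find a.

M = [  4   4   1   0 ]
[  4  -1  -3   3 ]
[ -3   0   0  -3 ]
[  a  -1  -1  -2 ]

a = -2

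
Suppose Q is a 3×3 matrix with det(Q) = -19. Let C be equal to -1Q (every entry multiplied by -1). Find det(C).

19

For a 3×3 matrix, det(-1Q) = (-1)^3·det(Q) = -1·det(Q).
det(C) = (-1)·(-19) = 19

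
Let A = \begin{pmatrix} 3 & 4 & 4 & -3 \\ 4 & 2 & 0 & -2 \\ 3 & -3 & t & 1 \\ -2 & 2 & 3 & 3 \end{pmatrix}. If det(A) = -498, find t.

6

Expanding along the row containing t, det(A) is linear in t: det(A) = (-38)·t + (-270).
Set (-38)·t + (-270) = -498  ⇒  (-38)·t = -228  ⇒  t = 6.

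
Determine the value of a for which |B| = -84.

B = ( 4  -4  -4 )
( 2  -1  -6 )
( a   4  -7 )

Expanding along the row containing a, det(B) is linear in a: det(B) = (20)·a + (36).
Set (20)·a + (36) = -84  ⇒  (20)·a = -120  ⇒  a = -6.

-6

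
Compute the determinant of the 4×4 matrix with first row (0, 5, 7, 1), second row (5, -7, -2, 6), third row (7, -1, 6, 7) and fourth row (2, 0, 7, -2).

The determinant is -743.

Expand along row 1 (it has 1 zero):
  − (5) · M_12   where M_12 = det([5 -2 6; 7 6 7; 2 7 -2]) = -139
  + (7) · M_13   where M_13 = det([5 -7 6; 7 -1 7; 2 0 -2]) = -174
  − (1) · M_14   where M_14 = det([5 -7 -2; 7 -1 6; 2 0 7]) = 220
det = (-1)·(5)·(-139) + (+1)·(7)·(-174) + (-1)·(1)·(220) = -743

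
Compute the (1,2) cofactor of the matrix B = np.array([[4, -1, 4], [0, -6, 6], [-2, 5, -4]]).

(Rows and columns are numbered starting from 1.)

Delete row 1 and column 2; the remaining 2×2 submatrix is [0 6; -2 -4].
Its determinant is 0·(-4) − 6·(-2) = 12.
The cofactor carries sign (−1)^(1+2) = −1, so C_{1,2} = −(12) = -12.

The cofactor is -12.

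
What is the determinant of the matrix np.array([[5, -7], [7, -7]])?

14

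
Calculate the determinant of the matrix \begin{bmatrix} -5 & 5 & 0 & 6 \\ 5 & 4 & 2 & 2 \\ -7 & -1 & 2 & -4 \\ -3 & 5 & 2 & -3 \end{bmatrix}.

Expand along row 1 (it has 1 zero):
  + (-5) · M_11   where M_11 = det([4 2 2; -1 2 -4; 5 2 -3]) = -62
  − (5) · M_12   where M_12 = det([5 2 2; -7 2 -4; -3 2 -3]) = -24
  − (6) · M_14   where M_14 = det([5 4 2; -7 -1 2; -3 5 2]) = -104
det = (+1)·(-5)·(-62) + (-1)·(5)·(-24) + (-1)·(6)·(-104) = 1054

The determinant is 1054.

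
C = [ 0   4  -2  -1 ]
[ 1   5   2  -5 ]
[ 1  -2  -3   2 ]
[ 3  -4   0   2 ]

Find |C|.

Expand along row 1 (it has 1 zero):
  − (4) · M_12   where M_12 = det([1 2 -5; 1 -3 2; 3 0 2]) = -43
  + (-2) · M_13   where M_13 = det([1 5 -5; 1 -2 2; 3 -4 2]) = 14
  − (-1) · M_14   where M_14 = det([1 5 2; 1 -2 -3; 3 -4 0]) = -53
det = (-1)·(4)·(-43) + (+1)·(-2)·(14) + (-1)·(-1)·(-53) = 91

|C| = 91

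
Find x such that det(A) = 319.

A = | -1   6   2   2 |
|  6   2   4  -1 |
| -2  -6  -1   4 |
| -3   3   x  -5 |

-2

Expanding along the column containing x, det(A) is linear in x: det(A) = (198)·x + (715).
Set (198)·x + (715) = 319  ⇒  (198)·x = -396  ⇒  x = -2.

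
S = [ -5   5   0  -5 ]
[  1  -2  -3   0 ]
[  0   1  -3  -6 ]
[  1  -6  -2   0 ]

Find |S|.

det(S) = 335

Expand along column 4 (it has 2 zeros):
  − (-5) · M_14   where M_14 = det([1 -2 -3; 0 1 -3; 1 -6 -2]) = -11
  − (-6) · M_34   where M_34 = det([-5 5 0; 1 -2 -3; 1 -6 -2]) = 65
det = (-1)·(-5)·(-11) + (-1)·(-6)·(65) = 335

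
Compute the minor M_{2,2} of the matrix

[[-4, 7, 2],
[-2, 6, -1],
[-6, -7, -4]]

The minor is 28.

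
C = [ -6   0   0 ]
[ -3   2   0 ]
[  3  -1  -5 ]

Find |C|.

60

C is lower triangular, so det(C) is the product of the diagonal entries:
det = (-6) · (2) · (-5) = 60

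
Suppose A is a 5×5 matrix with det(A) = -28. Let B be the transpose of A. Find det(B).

The determinant is -28.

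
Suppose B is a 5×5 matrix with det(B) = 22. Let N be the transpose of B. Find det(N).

det(N) = 22

det(Bᵀ) = det(B).
det(N) = (1)·(22) = 22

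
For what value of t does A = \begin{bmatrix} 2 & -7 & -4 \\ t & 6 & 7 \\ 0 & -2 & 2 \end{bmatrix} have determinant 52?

Expanding along the row containing t, det(A) is linear in t: det(A) = (22)·t + (52).
Set (22)·t + (52) = 52  ⇒  (22)·t = 0  ⇒  t = 0.

t = 0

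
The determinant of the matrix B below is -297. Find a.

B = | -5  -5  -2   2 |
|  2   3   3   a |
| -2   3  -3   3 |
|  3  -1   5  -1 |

8

Expanding along the row containing a, det(B) is linear in a: det(B) = (-51)·a + (111).
Set (-51)·a + (111) = -297  ⇒  (-51)·a = -408  ⇒  a = 8.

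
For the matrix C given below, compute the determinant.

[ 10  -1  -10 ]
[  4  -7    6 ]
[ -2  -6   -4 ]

|C| = 1016

Expand along column 1:
  + 10 · |-7 6; -6 -4| = 10·(28 − (-36)) = 640
  − 4 · |-1 -10; -6 -4| = −4·(4 − 60) = 224
  + (-2) · |-1 -10; -7 6| = (-2)·(-6 − 70) = 152
Sum: (640) + (224) + (152) = 1016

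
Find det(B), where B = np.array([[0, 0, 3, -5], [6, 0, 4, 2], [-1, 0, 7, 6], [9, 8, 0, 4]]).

The determinant is -2752.

Expand along column 2 (it has 3 zeros):
  + (8) · M_42   where M_42 = det([0 3 -5; 6 4 2; -1 7 6]) = -344
det = (+1)·(8)·(-344) = -2752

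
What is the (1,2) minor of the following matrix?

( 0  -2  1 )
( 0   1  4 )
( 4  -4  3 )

Delete row 1 and column 2; the remaining 2×2 submatrix is [0 4; 4 3].
Its determinant is 0·3 − 4·4 = -16.

The minor is -16.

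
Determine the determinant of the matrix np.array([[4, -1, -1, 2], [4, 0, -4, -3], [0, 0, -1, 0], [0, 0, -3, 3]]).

The determinant is -12.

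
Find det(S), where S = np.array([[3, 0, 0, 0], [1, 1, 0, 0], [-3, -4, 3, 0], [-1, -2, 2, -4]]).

The determinant is -36.

S is lower triangular, so det(S) is the product of the diagonal entries:
det = (3) · (1) · (3) · (-4) = -36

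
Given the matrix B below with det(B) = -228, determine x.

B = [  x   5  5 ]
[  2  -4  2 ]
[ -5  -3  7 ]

x = -1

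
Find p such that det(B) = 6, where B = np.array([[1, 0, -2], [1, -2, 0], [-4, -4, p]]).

9

Expanding along the column containing p, det(B) is linear in p: det(B) = (-2)·p + (24).
Set (-2)·p + (24) = 6  ⇒  (-2)·p = -18  ⇒  p = 9.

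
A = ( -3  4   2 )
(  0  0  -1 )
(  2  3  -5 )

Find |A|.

det(A) = -17

Expand along row 2:
  − (-1) · |-3 4; 2 3| = −(-1)·(-9 − 8) = -17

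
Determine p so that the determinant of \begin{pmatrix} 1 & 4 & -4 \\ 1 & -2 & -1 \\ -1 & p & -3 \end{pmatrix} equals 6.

Expanding along the column containing p, det(B) is linear in p: det(B) = (-3)·p + (30).
Set (-3)·p + (30) = 6  ⇒  (-3)·p = -24  ⇒  p = 8.

8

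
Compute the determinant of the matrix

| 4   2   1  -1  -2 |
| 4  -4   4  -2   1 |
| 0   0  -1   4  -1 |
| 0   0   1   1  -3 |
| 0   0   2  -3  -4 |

The determinant is -240.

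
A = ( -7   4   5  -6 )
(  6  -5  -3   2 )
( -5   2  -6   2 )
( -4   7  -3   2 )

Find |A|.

628

Expand along row 1:
  + (-7) · M_11   where M_11 = det([-5 -3 2; 2 -6 2; 7 -3 2]) = 72
  − (4) · M_12   where M_12 = det([6 -3 2; -5 -6 2; -4 -3 2]) = -60
  + (5) · M_13   where M_13 = det([6 -5 2; -5 2 2; -4 7 2]) = -124
  − (-6) · M_14   where M_14 = det([6 -5 -3; -5 2 -6; -4 7 -3]) = 252
det = (+1)·(-7)·(72) + (-1)·(4)·(-60) + (+1)·(5)·(-124) + (-1)·(-6)·(252) = 628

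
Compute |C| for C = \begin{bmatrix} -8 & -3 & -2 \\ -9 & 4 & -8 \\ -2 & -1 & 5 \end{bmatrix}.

det(C) = -313

Expand along column 1:
  + (-8) · |4 -8; -1 5| = (-8)·(20 − 8) = -96
  − (-9) · |-3 -2; -1 5| = −(-9)·(-15 − 2) = -153
  + (-2) · |-3 -2; 4 -8| = (-2)·(24 − (-8)) = -64
Sum: (-96) + (-153) + (-64) = -313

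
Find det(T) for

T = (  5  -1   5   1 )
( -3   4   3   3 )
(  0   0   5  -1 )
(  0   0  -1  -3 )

|T| = -272

T is block upper-triangular with a 2×2 block and a 2×2 block on the diagonal, so its determinant equals the product of the determinants of the diagonal blocks.
det of the 2×2 block = 17
det of the 2×2 block = -16
det = (17)·(-16) = -272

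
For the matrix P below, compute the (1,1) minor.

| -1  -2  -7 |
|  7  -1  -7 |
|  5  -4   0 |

-28

Delete row 1 and column 1; the remaining 2×2 submatrix is [-1 -7; -4 0].
Its determinant is (-1)·0 − (-7)·(-4) = -28.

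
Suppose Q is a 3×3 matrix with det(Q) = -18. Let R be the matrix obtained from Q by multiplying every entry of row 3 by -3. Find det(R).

Scaling one row by -3 multiplies the determinant by -3.
det(R) = (-3)·(-18) = 54

The determinant is 54.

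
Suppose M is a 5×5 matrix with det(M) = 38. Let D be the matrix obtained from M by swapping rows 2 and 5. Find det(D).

-38

Swapping two rows multiplies the determinant by −1.
det(D) = (-1)·(38) = -38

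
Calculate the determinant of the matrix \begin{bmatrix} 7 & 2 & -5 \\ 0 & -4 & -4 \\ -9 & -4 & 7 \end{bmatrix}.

Expand along column 1:
  + 7 · |-4 -4; -4 7| = 7·(-28 − 16) = -308
  + (-9) · |2 -5; -4 -4| = (-9)·(-8 − 20) = 252
Sum: (-308) + (252) = -56

-56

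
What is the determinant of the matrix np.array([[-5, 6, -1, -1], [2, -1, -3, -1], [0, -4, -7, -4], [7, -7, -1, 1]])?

Expand along row 3 (it has 1 zero):
  − (-4) · M_32   where M_32 = det([-5 -1 -1; 2 -3 -1; 7 -1 1]) = 10
  + (-7) · M_33   where M_33 = det([-5 6 -1; 2 -1 -1; 7 -7 1]) = -7
  − (-4) · M_34   where M_34 = det([-5 6 -1; 2 -1 -3; 7 -7 -1]) = -7
det = (-1)·(-4)·(10) + (+1)·(-7)·(-7) + (-1)·(-4)·(-7) = 61

61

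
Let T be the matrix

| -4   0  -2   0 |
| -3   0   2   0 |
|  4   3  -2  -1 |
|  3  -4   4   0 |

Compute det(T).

Expand along column 4 (it has 3 zeros):
  − (-1) · M_34   where M_34 = det([-4 0 -2; -3 0 2; 3 -4 4]) = -56
det = (-1)·(-1)·(-56) = -56

-56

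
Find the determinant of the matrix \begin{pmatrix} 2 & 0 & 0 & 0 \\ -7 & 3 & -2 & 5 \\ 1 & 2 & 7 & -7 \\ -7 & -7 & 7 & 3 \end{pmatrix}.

878

Expand along row 1 (it has 3 zeros):
  + (2) · M_11   where M_11 = det([3 -2 5; 2 7 -7; -7 7 3]) = 439
det = (+1)·(2)·(439) = 878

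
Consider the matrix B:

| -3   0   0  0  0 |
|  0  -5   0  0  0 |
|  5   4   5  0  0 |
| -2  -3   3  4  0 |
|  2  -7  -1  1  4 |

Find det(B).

B is lower triangular, so det(B) is the product of the diagonal entries:
det = (-3) · (-5) · (5) · (4) · (4) = 1200

1200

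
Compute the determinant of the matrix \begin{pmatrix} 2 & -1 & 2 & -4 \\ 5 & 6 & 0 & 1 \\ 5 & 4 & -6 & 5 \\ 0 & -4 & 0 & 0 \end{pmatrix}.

-368

Expand along row 4 (it has 3 zeros):
  + (-4) · M_42   where M_42 = det([2 2 -4; 5 0 1; 5 -6 5]) = 92
det = (+1)·(-4)·(92) = -368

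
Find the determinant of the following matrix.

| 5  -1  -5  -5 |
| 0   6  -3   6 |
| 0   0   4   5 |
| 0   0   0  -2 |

-240

The matrix is upper triangular, so the determinant is the product of the diagonal entries:
det = (5) · (6) · (4) · (-2) = -240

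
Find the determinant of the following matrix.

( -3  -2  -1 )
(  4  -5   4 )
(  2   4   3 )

Expand along row 1:
  + (-3) · |-5 4; 4 3| = (-3)·(-15 − 16) = 93
  − (-2) · |4 4; 2 3| = −(-2)·(12 − 8) = 8
  + (-1) · |4 -5; 2 4| = (-1)·(16 − (-10)) = -26
Sum: (93) + (8) + (-26) = 75

75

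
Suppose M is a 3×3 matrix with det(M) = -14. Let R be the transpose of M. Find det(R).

-14

det(Mᵀ) = det(M).
det(R) = (1)·(-14) = -14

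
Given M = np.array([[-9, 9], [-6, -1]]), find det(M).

det(M) = (-9)·(-1) − 9·(-6) = 9 − (-54) = 63

The determinant is 63.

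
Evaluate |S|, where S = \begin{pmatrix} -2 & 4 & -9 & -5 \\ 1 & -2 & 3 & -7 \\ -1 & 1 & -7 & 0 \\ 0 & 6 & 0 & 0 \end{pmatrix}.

|S| = 330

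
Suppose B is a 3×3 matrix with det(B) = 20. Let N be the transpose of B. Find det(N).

det(N) = 20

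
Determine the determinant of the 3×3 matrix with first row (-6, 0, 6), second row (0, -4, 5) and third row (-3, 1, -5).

-162

Expand along row 1:
  + (-6) · |-4 5; 1 -5| = (-6)·(20 − 5) = -90
  + 6 · |0 -4; -3 1| = 6·(0 − 12) = -72
Sum: (-90) + (-72) = -162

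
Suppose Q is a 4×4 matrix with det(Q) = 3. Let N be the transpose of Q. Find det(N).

det(Qᵀ) = det(Q).
det(N) = (1)·(3) = 3

3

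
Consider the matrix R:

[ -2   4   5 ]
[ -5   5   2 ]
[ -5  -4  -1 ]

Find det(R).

Expand along row 1:
  + (-2) · |5 2; -4 -1| = (-2)·(-5 − (-8)) = -6
  − 4 · |-5 2; -5 -1| = −4·(5 − (-10)) = -60
  + 5 · |-5 5; -5 -4| = 5·(20 − (-25)) = 225
Sum: (-6) + (-60) + (225) = 159

159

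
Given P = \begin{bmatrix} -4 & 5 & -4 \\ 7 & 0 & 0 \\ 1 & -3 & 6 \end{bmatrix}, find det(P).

|P| = -126

Expand along row 2:
  − 7 · |5 -4; -3 6| = −7·(30 − 12) = -126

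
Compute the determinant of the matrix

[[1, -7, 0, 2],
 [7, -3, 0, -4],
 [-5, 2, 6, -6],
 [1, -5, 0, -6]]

Expand along column 3 (it has 3 zeros):
  + (6) · M_33   where M_33 = det([1 -7 2; 7 -3 -4; 1 -5 -6]) = -332
det = (+1)·(6)·(-332) = -1992

The determinant is -1992.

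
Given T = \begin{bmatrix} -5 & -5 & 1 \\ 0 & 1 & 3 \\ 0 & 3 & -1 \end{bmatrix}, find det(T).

50

Expand along column 1:
  + (-5) · |1 3; 3 -1| = (-5)·(-1 − 9) = 50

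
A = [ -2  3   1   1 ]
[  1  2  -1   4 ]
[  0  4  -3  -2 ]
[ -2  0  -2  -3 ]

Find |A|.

Expand along row 3 (it has 1 zero):
  − (4) · M_32   where M_32 = det([-2 1 1; 1 -1 4; -2 -2 -3]) = -31
  + (-3) · M_33   where M_33 = det([-2 3 1; 1 2 4; -2 0 -3]) = 1
  − (-2) · M_34   where M_34 = det([-2 3 1; 1 2 -1; -2 0 -2]) = 24
det = (-1)·(4)·(-31) + (+1)·(-3)·(1) + (-1)·(-2)·(24) = 169

|A| = 169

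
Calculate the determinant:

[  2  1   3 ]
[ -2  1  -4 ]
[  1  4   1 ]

5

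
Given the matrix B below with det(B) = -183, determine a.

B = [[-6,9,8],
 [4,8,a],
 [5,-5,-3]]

a = 3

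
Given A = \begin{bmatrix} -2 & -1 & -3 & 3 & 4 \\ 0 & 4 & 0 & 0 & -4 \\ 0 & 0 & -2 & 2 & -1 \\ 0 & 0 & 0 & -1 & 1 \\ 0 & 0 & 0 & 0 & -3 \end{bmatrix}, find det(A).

48

A is upper triangular, so det(A) is the product of the diagonal entries:
det = (-2) · (4) · (-2) · (-1) · (-3) = 48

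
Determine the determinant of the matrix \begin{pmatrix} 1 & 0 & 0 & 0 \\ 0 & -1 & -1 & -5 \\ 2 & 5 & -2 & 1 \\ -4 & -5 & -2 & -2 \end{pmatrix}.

The determinant is 89.

Expand along row 1 (it has 3 zeros):
  + (1) · M_11   where M_11 = det([-1 -1 -5; 5 -2 1; -5 -2 -2]) = 89
det = (+1)·(1)·(89) = 89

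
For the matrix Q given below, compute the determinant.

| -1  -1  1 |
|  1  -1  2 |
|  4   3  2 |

9

Expand along column 1:
  + (-1) · |-1 2; 3 2| = (-1)·(-2 − 6) = 8
  − 1 · |-1 1; 3 2| = −1·(-2 − 3) = 5
  + 4 · |-1 1; -1 2| = 4·(-2 − (-1)) = -4
Sum: (8) + (5) + (-4) = 9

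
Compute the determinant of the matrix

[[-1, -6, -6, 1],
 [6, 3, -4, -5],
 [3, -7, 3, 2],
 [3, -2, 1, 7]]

Expand along row 1:
  + (-1) · M_11   where M_11 = det([3 -4 -5; -7 3 2; -2 1 7]) = -118
  − (-6) · M_12   where M_12 = det([6 -4 -5; 3 3 2; 3 1 7]) = 204
  + (-6) · M_13   where M_13 = det([6 3 -5; 3 -7 2; 3 -2 7]) = -390
  − (1) · M_14   where M_14 = det([6 3 -4; 3 -7 3; 3 -2 1]) = -48
det = (+1)·(-1)·(-118) + (-1)·(-6)·(204) + (+1)·(-6)·(-390) + (-1)·(1)·(-48) = 3730

The determinant is 3730.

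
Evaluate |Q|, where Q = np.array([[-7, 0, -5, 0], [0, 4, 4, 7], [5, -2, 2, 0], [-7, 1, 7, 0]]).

Expand along column 4 (it has 3 zeros):
  + (7) · M_24   where M_24 = det([-7 0 -5; 5 -2 2; -7 1 7]) = 157
det = (+1)·(7)·(157) = 1099

|Q| = 1099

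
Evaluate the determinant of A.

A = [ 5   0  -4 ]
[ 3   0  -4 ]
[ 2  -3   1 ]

-24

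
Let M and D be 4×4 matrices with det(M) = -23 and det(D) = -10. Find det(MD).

det(MD) = det(M)·det(D) = (-23)·(-10) = 230

The determinant is 230.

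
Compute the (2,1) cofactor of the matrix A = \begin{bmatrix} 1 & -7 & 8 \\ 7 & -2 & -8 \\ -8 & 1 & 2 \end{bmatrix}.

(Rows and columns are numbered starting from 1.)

22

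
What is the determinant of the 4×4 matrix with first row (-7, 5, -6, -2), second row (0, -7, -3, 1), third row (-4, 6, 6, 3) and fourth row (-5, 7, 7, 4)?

135

Expand along row 2 (it has 1 zero):
  + (-7) · M_22   where M_22 = det([-7 -6 -2; -4 6 3; -5 7 4]) = -31
  − (-3) · M_23   where M_23 = det([-7 5 -2; -4 6 3; -5 7 4]) = -20
  + (1) · M_24   where M_24 = det([-7 5 -6; -4 6 6; -5 7 7]) = -22
det = (+1)·(-7)·(-31) + (-1)·(-3)·(-20) + (+1)·(1)·(-22) = 135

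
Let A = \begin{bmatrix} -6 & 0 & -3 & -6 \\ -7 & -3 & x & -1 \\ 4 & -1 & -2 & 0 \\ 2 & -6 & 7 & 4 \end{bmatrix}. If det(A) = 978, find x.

x = -1

Expanding along the row containing x, det(A) is linear in x: det(A) = (-156)·x + (822).
Set (-156)·x + (822) = 978  ⇒  (-156)·x = 156  ⇒  x = -1.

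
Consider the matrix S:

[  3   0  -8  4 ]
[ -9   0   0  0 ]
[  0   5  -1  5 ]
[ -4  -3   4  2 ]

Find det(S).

Expand along row 2 (it has 3 zeros):
  − (-9) · M_21   where M_21 = det([0 -8 4; 5 -1 5; -3 4 2]) = 268
det = (-1)·(-9)·(268) = 2412

2412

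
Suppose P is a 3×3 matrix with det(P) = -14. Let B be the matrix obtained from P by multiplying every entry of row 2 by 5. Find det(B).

Scaling one row by 5 multiplies the determinant by 5.
det(B) = (5)·(-14) = -70

|B| = -70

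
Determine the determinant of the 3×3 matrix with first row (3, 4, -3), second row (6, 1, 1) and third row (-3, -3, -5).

147

Expand along row 1:
  + 3 · |1 1; -3 -5| = 3·(-5 − (-3)) = -6
  − 4 · |6 1; -3 -5| = −4·(-30 − (-3)) = 108
  + (-3) · |6 1; -3 -3| = (-3)·(-18 − (-3)) = 45
Sum: (-6) + (108) + (45) = 147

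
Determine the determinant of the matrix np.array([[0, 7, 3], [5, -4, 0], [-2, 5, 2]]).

The determinant is -19.

Expand along row 1:
  − 7 · |5 0; -2 2| = −7·(10 − 0) = -70
  + 3 · |5 -4; -2 5| = 3·(25 − 8) = 51
Sum: (-70) + (51) = -19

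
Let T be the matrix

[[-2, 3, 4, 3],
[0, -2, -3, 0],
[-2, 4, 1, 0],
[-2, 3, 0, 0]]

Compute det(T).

|T| = 6

Expand along column 4 (it has 3 zeros):
  − (3) · M_14   where M_14 = det([0 -2 -3; -2 4 1; -2 3 0]) = -2
det = (-1)·(3)·(-2) = 6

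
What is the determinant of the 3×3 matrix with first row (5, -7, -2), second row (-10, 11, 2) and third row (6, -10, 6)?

The determinant is -142.

Expand along row 1:
  + 5 · |11 2; -10 6| = 5·(66 − (-20)) = 430
  − (-7) · |-10 2; 6 6| = −(-7)·(-60 − 12) = -504
  + (-2) · |-10 11; 6 -10| = (-2)·(100 − 66) = -68
Sum: (430) + (-504) + (-68) = -142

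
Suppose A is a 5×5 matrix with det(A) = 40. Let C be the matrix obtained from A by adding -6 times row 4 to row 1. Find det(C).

Adding a multiple of one row to another leaves the determinant unchanged.
det(C) = (1)·(40) = 40

The determinant is 40.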